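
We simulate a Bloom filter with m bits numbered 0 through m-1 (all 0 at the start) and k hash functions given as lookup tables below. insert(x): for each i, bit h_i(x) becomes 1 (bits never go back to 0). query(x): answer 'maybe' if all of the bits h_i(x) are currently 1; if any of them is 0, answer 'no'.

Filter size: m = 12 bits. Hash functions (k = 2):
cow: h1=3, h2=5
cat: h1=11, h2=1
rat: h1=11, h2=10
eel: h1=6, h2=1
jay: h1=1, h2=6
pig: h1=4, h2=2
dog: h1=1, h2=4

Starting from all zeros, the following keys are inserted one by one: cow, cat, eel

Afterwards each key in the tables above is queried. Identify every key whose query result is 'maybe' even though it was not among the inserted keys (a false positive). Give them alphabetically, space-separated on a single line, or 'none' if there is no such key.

Answer: jay

Derivation:
Start: bits=000000000000
After insert 'cow': sets bits 3 5 -> bits=000101000000
After insert 'cat': sets bits 1 11 -> bits=010101000001
After insert 'eel': sets bits 1 6 -> bits=010101100001
Not inserted: dog jay pig rat — query each against bits=010101100001:
query dog: checks bit1=1, bit4=0 (has a 0) -> no => not a false positive
query jay: checks bit1=1, bit6=1 (all 1) -> maybe => FALSE POSITIVE
query pig: checks bit2=0, bit4=0 (has a 0) -> no => not a false positive
query rat: checks bit10=0, bit11=1 (has a 0) -> no => not a false positive
False positives (alphabetical): jay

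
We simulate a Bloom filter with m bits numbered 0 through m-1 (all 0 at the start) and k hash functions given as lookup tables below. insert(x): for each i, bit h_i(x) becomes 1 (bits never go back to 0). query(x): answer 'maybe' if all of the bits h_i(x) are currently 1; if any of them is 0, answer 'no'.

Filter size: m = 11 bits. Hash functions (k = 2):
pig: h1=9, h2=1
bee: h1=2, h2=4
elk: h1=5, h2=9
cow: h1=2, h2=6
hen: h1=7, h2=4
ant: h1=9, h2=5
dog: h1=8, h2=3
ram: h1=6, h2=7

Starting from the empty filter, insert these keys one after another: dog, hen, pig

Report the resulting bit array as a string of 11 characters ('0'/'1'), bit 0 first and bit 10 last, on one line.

Start: bits=00000000000
After insert 'dog': sets bits 3 8 -> bits=00010000100
After insert 'hen': sets bits 4 7 -> bits=00011001100
After insert 'pig': sets bits 1 9 -> bits=01011001110

Answer: 01011001110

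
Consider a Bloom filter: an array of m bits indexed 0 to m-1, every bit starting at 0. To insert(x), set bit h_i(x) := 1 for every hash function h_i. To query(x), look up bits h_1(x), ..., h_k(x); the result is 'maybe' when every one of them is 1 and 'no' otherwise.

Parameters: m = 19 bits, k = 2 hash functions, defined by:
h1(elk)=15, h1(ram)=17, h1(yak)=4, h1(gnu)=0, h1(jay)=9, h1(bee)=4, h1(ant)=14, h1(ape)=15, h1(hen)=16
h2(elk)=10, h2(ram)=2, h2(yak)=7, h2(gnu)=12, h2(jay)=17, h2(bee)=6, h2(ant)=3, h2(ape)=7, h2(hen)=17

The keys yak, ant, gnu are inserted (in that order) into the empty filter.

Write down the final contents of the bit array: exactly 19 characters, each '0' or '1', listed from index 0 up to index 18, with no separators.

Answer: 1001100100001010000

Derivation:
Start: bits=0000000000000000000
After insert 'yak': sets bits 4 7 -> bits=0000100100000000000
After insert 'ant': sets bits 3 14 -> bits=0001100100000010000
After insert 'gnu': sets bits 0 12 -> bits=1001100100001010000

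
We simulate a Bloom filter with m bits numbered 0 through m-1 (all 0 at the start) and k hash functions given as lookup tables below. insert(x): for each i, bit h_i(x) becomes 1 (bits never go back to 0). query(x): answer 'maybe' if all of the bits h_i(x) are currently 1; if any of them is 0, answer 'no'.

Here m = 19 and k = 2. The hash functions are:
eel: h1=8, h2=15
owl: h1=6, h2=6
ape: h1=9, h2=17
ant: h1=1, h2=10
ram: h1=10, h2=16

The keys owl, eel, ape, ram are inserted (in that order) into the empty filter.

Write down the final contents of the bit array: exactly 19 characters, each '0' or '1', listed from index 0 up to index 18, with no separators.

Start: bits=0000000000000000000
After insert 'owl': sets bits 6 -> bits=0000001000000000000
After insert 'eel': sets bits 8 15 -> bits=0000001010000001000
After insert 'ape': sets bits 9 17 -> bits=0000001011000001010
After insert 'ram': sets bits 10 16 -> bits=0000001011100001110

Answer: 0000001011100001110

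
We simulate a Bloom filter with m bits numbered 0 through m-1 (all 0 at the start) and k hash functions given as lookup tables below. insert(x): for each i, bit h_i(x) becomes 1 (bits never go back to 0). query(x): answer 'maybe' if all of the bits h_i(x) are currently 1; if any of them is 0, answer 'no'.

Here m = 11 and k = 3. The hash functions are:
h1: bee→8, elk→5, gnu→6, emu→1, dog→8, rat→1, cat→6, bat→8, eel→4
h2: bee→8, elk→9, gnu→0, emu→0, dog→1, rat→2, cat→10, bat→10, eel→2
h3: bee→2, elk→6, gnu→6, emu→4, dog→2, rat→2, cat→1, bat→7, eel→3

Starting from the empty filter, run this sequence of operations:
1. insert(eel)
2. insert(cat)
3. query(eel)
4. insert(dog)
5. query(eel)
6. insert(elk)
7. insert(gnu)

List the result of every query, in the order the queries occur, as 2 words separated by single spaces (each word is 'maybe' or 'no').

Answer: maybe maybe

Derivation:
Start: bits=00000000000
Op 1: insert eel -> sets bits 2 3 4 -> bits=00111000000
Op 2: insert cat -> sets bits 1 6 10 -> bits=01111010001
Op 3: query eel -> checks bit2=1, bit3=1, bit4=1 (all 1) -> maybe
Op 4: insert dog -> sets bits 1 2 8 -> bits=01111010101
Op 5: query eel -> checks bit2=1, bit3=1, bit4=1 (all 1) -> maybe
Op 6: insert elk -> sets bits 5 6 9 -> bits=01111110111
Op 7: insert gnu -> sets bits 0 6 -> bits=11111110111
Query results in order: maybe maybe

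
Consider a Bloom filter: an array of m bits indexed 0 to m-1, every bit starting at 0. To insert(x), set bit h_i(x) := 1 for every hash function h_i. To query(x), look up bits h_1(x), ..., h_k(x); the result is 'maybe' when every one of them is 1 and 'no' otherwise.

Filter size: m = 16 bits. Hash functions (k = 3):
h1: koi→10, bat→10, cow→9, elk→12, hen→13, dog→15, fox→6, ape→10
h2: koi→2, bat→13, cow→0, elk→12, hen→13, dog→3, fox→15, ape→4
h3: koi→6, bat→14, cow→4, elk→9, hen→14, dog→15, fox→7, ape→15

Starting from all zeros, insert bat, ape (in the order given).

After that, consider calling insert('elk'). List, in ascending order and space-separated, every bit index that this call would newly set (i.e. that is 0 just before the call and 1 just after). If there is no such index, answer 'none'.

Start: bits=0000000000000000
After insert 'bat': sets bits 10 13 14 -> bits=0000000000100110
After insert 'ape': sets bits 4 10 15 -> bits=0000100000100111
insert 'elk' would touch bits 9 12; currently bit9=0, bit12=0
Bits that are 0 among those (would change 0->1): 9 12

Answer: 9 12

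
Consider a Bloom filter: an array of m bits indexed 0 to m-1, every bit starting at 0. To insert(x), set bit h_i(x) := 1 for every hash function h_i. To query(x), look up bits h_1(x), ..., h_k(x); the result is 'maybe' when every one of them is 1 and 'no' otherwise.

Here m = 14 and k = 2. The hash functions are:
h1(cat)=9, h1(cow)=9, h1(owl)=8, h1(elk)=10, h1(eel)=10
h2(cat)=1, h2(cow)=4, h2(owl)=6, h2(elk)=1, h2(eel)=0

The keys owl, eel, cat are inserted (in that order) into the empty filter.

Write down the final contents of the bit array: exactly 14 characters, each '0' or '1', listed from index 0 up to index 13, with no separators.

Start: bits=00000000000000
After insert 'owl': sets bits 6 8 -> bits=00000010100000
After insert 'eel': sets bits 0 10 -> bits=10000010101000
After insert 'cat': sets bits 1 9 -> bits=11000010111000

Answer: 11000010111000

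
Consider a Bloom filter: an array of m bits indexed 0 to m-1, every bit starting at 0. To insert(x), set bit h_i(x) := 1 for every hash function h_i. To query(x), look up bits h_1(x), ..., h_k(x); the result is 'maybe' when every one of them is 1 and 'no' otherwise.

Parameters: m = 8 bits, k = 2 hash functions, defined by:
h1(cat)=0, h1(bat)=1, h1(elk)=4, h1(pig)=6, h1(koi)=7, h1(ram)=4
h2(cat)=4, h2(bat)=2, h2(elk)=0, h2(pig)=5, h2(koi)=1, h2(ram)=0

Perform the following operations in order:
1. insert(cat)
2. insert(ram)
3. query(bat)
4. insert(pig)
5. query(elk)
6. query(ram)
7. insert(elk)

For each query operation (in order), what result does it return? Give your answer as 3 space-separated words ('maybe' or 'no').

Answer: no maybe maybe

Derivation:
Start: bits=00000000
Op 1: insert cat -> sets bits 0 4 -> bits=10001000
Op 2: insert ram -> sets bits 0 4 -> bits=10001000
Op 3: query bat -> checks bit1=0, bit2=0 (has a 0) -> no
Op 4: insert pig -> sets bits 5 6 -> bits=10001110
Op 5: query elk -> checks bit0=1, bit4=1 (all 1) -> maybe
Op 6: query ram -> checks bit0=1, bit4=1 (all 1) -> maybe
Op 7: insert elk -> sets bits 0 4 -> bits=10001110
Query results in order: no maybe maybe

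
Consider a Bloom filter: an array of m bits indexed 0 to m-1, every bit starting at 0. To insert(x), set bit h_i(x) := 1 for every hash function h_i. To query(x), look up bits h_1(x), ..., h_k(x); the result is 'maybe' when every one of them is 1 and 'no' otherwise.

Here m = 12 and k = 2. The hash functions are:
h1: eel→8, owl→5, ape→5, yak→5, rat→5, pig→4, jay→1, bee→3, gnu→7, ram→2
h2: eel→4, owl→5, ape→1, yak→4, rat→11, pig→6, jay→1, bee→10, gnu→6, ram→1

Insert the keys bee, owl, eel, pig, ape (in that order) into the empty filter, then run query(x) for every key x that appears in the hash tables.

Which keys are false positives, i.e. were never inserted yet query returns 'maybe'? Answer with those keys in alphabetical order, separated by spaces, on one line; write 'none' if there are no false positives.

Start: bits=000000000000
After insert 'bee': sets bits 3 10 -> bits=000100000010
After insert 'owl': sets bits 5 -> bits=000101000010
After insert 'eel': sets bits 4 8 -> bits=000111001010
After insert 'pig': sets bits 4 6 -> bits=000111101010
After insert 'ape': sets bits 1 5 -> bits=010111101010
Not inserted: gnu jay ram rat yak — query each against bits=010111101010:
query gnu: checks bit6=1, bit7=0 (has a 0) -> no => not a false positive
query jay: checks bit1=1 (all 1) -> maybe => FALSE POSITIVE
query ram: checks bit1=1, bit2=0 (has a 0) -> no => not a false positive
query rat: checks bit5=1, bit11=0 (has a 0) -> no => not a false positive
query yak: checks bit4=1, bit5=1 (all 1) -> maybe => FALSE POSITIVE
False positives (alphabetical): jay yak

Answer: jay yak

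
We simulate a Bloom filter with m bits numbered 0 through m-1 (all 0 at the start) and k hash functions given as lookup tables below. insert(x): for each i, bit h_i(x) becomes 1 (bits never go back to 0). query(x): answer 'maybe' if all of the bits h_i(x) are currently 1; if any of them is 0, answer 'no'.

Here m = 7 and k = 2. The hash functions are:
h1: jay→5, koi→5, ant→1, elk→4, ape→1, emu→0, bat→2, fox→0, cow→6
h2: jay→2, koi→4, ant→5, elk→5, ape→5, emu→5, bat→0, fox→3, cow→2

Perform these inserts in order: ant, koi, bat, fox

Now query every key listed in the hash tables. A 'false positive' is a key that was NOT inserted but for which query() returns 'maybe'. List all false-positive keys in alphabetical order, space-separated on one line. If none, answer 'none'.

Answer: ape elk emu jay

Derivation:
Start: bits=0000000
After insert 'ant': sets bits 1 5 -> bits=0100010
After insert 'koi': sets bits 4 5 -> bits=0100110
After insert 'bat': sets bits 0 2 -> bits=1110110
After insert 'fox': sets bits 0 3 -> bits=1111110
Not inserted: ape cow elk emu jay — query each against bits=1111110:
query ape: checks bit1=1, bit5=1 (all 1) -> maybe => FALSE POSITIVE
query cow: checks bit2=1, bit6=0 (has a 0) -> no => not a false positive
query elk: checks bit4=1, bit5=1 (all 1) -> maybe => FALSE POSITIVE
query emu: checks bit0=1, bit5=1 (all 1) -> maybe => FALSE POSITIVE
query jay: checks bit2=1, bit5=1 (all 1) -> maybe => FALSE POSITIVE
False positives (alphabetical): ape elk emu jay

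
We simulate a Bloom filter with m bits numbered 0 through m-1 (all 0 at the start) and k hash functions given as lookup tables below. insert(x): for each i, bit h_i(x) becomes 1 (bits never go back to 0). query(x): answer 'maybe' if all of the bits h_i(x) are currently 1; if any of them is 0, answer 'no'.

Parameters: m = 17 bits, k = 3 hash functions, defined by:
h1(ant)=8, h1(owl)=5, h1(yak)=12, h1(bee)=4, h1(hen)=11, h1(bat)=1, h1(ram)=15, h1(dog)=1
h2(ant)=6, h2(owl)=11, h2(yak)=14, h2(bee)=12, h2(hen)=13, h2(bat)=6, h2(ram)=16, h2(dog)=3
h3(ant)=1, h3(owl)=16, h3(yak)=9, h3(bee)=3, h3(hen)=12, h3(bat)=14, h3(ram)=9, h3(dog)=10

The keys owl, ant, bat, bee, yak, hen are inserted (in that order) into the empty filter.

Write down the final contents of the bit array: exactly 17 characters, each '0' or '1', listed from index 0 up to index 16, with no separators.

Start: bits=00000000000000000
After insert 'owl': sets bits 5 11 16 -> bits=00000100000100001
After insert 'ant': sets bits 1 6 8 -> bits=01000110100100001
After insert 'bat': sets bits 1 6 14 -> bits=01000110100100101
After insert 'bee': sets bits 3 4 12 -> bits=01011110100110101
After insert 'yak': sets bits 9 12 14 -> bits=01011110110110101
After insert 'hen': sets bits 11 12 13 -> bits=01011110110111101

Answer: 01011110110111101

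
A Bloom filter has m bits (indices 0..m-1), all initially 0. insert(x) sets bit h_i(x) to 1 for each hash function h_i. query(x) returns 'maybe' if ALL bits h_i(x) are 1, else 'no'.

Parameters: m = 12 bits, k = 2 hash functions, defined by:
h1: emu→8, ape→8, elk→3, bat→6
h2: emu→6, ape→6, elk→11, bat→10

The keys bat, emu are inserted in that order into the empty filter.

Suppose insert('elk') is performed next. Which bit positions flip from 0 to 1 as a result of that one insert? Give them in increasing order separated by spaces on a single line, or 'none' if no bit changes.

Start: bits=000000000000
After insert 'bat': sets bits 6 10 -> bits=000000100010
After insert 'emu': sets bits 6 8 -> bits=000000101010
insert 'elk' would touch bits 3 11; currently bit3=0, bit11=0
Bits that are 0 among those (would change 0->1): 3 11

Answer: 3 11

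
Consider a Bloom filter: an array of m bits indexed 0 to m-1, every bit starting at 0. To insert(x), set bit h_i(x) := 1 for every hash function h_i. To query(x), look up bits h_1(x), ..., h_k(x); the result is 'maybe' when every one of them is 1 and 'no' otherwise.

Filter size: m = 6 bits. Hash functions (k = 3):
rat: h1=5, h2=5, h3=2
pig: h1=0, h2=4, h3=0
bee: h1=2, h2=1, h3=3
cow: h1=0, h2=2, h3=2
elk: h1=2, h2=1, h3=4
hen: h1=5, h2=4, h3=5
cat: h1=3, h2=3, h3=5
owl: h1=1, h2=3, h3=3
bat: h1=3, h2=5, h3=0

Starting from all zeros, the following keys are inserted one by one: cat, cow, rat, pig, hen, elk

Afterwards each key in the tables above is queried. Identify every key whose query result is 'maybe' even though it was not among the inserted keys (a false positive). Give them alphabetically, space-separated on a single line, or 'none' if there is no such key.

Answer: bat bee owl

Derivation:
Start: bits=000000
After insert 'cat': sets bits 3 5 -> bits=000101
After insert 'cow': sets bits 0 2 -> bits=101101
After insert 'rat': sets bits 2 5 -> bits=101101
After insert 'pig': sets bits 0 4 -> bits=101111
After insert 'hen': sets bits 4 5 -> bits=101111
After insert 'elk': sets bits 1 2 4 -> bits=111111
Not inserted: bat bee owl — query each against bits=111111:
query bat: checks bit0=1, bit3=1, bit5=1 (all 1) -> maybe => FALSE POSITIVE
query bee: checks bit1=1, bit2=1, bit3=1 (all 1) -> maybe => FALSE POSITIVE
query owl: checks bit1=1, bit3=1 (all 1) -> maybe => FALSE POSITIVE
False positives (alphabetical): bat bee owl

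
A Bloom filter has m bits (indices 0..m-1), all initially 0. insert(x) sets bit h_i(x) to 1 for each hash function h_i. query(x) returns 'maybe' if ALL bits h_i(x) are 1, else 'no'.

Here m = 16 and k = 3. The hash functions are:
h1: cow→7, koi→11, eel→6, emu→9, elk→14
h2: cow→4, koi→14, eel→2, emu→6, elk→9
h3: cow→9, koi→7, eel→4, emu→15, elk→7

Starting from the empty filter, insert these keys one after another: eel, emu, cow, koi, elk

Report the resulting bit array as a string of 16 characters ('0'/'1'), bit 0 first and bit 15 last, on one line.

Start: bits=0000000000000000
After insert 'eel': sets bits 2 4 6 -> bits=0010101000000000
After insert 'emu': sets bits 6 9 15 -> bits=0010101001000001
After insert 'cow': sets bits 4 7 9 -> bits=0010101101000001
After insert 'koi': sets bits 7 11 14 -> bits=0010101101010011
After insert 'elk': sets bits 7 9 14 -> bits=0010101101010011

Answer: 0010101101010011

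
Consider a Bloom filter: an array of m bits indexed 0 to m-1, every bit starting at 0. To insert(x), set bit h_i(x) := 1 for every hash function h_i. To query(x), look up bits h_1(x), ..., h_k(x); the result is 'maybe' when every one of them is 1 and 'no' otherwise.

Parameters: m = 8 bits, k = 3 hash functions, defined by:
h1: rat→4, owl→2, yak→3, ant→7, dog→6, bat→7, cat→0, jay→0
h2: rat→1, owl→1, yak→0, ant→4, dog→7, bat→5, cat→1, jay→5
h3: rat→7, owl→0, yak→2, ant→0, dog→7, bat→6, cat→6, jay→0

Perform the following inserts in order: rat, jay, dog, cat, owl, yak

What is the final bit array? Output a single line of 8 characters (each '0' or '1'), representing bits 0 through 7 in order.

Answer: 11111111

Derivation:
Start: bits=00000000
After insert 'rat': sets bits 1 4 7 -> bits=01001001
After insert 'jay': sets bits 0 5 -> bits=11001101
After insert 'dog': sets bits 6 7 -> bits=11001111
After insert 'cat': sets bits 0 1 6 -> bits=11001111
After insert 'owl': sets bits 0 1 2 -> bits=11101111
After insert 'yak': sets bits 0 2 3 -> bits=11111111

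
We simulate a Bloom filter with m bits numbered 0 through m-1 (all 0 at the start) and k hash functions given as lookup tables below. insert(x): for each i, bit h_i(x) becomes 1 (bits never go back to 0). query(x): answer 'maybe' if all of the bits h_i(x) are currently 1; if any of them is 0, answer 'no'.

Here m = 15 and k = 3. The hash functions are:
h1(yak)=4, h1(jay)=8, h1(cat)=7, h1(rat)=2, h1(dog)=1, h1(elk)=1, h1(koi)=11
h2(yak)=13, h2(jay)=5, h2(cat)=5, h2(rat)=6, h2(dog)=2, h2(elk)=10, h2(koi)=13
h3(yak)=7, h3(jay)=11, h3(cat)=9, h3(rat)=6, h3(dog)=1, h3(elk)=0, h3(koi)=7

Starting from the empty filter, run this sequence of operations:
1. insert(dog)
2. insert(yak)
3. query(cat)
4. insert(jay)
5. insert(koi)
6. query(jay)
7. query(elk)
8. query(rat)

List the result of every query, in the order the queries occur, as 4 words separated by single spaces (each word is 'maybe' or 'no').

Start: bits=000000000000000
Op 1: insert dog -> sets bits 1 2 -> bits=011000000000000
Op 2: insert yak -> sets bits 4 7 13 -> bits=011010010000010
Op 3: query cat -> checks bit5=0, bit7=1, bit9=0 (has a 0) -> no
Op 4: insert jay -> sets bits 5 8 11 -> bits=011011011001010
Op 5: insert koi -> sets bits 7 11 13 -> bits=011011011001010
Op 6: query jay -> checks bit5=1, bit8=1, bit11=1 (all 1) -> maybe
Op 7: query elk -> checks bit0=0, bit1=1, bit10=0 (has a 0) -> no
Op 8: query rat -> checks bit2=1, bit6=0 (has a 0) -> no
Query results in order: no maybe no no

Answer: no maybe no no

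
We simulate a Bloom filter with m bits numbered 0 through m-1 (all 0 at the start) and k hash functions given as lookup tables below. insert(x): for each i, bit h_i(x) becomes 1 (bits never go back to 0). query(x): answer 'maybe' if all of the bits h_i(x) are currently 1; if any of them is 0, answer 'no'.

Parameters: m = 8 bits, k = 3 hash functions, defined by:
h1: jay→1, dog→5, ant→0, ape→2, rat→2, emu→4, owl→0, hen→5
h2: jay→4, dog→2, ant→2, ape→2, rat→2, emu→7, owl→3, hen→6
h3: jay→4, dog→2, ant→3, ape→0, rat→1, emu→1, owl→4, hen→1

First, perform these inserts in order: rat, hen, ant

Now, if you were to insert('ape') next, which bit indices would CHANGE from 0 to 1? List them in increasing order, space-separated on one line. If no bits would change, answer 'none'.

Answer: none

Derivation:
Start: bits=00000000
After insert 'rat': sets bits 1 2 -> bits=01100000
After insert 'hen': sets bits 1 5 6 -> bits=01100110
After insert 'ant': sets bits 0 2 3 -> bits=11110110
insert 'ape' would touch bits 0 2; currently bit0=1, bit2=1
Bits that are 0 among those (would change 0->1): none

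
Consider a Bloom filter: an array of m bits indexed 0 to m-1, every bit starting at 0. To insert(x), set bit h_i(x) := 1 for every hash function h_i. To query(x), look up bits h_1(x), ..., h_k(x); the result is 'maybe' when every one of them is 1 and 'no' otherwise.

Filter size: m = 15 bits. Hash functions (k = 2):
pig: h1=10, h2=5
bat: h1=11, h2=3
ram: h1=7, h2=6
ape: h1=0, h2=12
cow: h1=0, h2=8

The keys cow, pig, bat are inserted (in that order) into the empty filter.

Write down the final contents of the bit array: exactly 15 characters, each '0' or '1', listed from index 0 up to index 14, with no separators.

Start: bits=000000000000000
After insert 'cow': sets bits 0 8 -> bits=100000001000000
After insert 'pig': sets bits 5 10 -> bits=100001001010000
After insert 'bat': sets bits 3 11 -> bits=100101001011000

Answer: 100101001011000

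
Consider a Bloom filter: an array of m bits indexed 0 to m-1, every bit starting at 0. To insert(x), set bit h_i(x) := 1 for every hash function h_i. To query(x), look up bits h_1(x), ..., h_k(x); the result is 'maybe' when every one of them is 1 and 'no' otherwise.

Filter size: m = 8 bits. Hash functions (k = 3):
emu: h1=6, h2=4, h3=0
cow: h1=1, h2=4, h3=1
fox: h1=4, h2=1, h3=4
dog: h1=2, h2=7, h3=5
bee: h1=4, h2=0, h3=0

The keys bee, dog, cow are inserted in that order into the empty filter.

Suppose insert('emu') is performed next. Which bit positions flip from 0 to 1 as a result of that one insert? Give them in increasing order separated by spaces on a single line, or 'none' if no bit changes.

Start: bits=00000000
After insert 'bee': sets bits 0 4 -> bits=10001000
After insert 'dog': sets bits 2 5 7 -> bits=10101101
After insert 'cow': sets bits 1 4 -> bits=11101101
insert 'emu' would touch bits 0 4 6; currently bit0=1, bit4=1, bit6=0
Bits that are 0 among those (would change 0->1): 6

Answer: 6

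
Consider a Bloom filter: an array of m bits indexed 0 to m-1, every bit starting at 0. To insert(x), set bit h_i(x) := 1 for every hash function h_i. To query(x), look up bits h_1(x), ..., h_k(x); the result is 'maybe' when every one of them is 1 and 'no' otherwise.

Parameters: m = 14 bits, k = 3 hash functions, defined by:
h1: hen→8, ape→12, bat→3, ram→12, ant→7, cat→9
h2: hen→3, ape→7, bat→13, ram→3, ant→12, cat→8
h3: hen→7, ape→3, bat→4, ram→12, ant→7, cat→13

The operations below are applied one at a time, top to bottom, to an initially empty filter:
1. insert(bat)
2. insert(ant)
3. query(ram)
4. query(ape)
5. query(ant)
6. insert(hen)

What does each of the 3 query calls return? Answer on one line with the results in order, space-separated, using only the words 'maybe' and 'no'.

Answer: maybe maybe maybe

Derivation:
Start: bits=00000000000000
Op 1: insert bat -> sets bits 3 4 13 -> bits=00011000000001
Op 2: insert ant -> sets bits 7 12 -> bits=00011001000011
Op 3: query ram -> checks bit3=1, bit12=1 (all 1) -> maybe
Op 4: query ape -> checks bit3=1, bit7=1, bit12=1 (all 1) -> maybe
Op 5: query ant -> checks bit7=1, bit12=1 (all 1) -> maybe
Op 6: insert hen -> sets bits 3 7 8 -> bits=00011001100011
Query results in order: maybe maybe maybe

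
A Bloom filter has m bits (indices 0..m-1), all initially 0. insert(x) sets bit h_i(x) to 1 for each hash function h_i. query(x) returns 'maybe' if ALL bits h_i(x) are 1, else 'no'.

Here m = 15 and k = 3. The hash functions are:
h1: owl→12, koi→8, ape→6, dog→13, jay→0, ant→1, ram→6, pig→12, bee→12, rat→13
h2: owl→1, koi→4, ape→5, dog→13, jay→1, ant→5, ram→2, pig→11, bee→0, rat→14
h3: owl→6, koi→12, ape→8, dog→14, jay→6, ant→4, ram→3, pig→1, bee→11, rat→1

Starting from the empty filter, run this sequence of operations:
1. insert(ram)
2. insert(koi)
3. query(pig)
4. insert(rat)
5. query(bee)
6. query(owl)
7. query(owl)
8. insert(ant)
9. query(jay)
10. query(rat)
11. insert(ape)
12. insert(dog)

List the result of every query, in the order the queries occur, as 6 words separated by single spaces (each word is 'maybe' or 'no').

Answer: no no maybe maybe no maybe

Derivation:
Start: bits=000000000000000
Op 1: insert ram -> sets bits 2 3 6 -> bits=001100100000000
Op 2: insert koi -> sets bits 4 8 12 -> bits=001110101000100
Op 3: query pig -> checks bit1=0, bit11=0, bit12=1 (has a 0) -> no
Op 4: insert rat -> sets bits 1 13 14 -> bits=011110101000111
Op 5: query bee -> checks bit0=0, bit11=0, bit12=1 (has a 0) -> no
Op 6: query owl -> checks bit1=1, bit6=1, bit12=1 (all 1) -> maybe
Op 7: query owl -> checks bit1=1, bit6=1, bit12=1 (all 1) -> maybe
Op 8: insert ant -> sets bits 1 4 5 -> bits=011111101000111
Op 9: query jay -> checks bit0=0, bit1=1, bit6=1 (has a 0) -> no
Op 10: query rat -> checks bit1=1, bit13=1, bit14=1 (all 1) -> maybe
Op 11: insert ape -> sets bits 5 6 8 -> bits=011111101000111
Op 12: insert dog -> sets bits 13 14 -> bits=011111101000111
Query results in order: no no maybe maybe no maybe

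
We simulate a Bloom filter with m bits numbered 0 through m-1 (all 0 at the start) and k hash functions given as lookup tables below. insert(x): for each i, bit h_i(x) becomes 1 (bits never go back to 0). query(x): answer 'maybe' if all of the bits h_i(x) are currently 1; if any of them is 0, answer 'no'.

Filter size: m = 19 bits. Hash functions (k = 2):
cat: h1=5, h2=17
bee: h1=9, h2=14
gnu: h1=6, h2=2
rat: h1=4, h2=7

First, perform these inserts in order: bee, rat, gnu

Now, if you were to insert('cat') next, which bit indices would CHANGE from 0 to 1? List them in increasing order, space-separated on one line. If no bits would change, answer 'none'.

Start: bits=0000000000000000000
After insert 'bee': sets bits 9 14 -> bits=0000000001000010000
After insert 'rat': sets bits 4 7 -> bits=0000100101000010000
After insert 'gnu': sets bits 2 6 -> bits=0010101101000010000
insert 'cat' would touch bits 5 17; currently bit5=0, bit17=0
Bits that are 0 among those (would change 0->1): 5 17

Answer: 5 17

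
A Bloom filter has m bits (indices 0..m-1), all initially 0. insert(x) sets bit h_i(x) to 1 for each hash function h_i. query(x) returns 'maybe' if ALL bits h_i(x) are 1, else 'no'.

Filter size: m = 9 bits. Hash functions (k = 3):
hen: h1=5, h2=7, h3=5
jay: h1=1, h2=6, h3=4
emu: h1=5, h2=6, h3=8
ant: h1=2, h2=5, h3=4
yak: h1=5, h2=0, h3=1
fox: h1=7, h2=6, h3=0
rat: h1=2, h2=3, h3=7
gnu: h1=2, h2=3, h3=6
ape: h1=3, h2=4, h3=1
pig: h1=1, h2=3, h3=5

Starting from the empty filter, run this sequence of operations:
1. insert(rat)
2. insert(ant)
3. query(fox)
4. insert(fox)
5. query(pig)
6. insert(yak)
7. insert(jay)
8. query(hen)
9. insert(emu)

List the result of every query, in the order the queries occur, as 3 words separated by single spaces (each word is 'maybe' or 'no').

Start: bits=000000000
Op 1: insert rat -> sets bits 2 3 7 -> bits=001100010
Op 2: insert ant -> sets bits 2 4 5 -> bits=001111010
Op 3: query fox -> checks bit0=0, bit6=0, bit7=1 (has a 0) -> no
Op 4: insert fox -> sets bits 0 6 7 -> bits=101111110
Op 5: query pig -> checks bit1=0, bit3=1, bit5=1 (has a 0) -> no
Op 6: insert yak -> sets bits 0 1 5 -> bits=111111110
Op 7: insert jay -> sets bits 1 4 6 -> bits=111111110
Op 8: query hen -> checks bit5=1, bit7=1 (all 1) -> maybe
Op 9: insert emu -> sets bits 5 6 8 -> bits=111111111
Query results in order: no no maybe

Answer: no no maybe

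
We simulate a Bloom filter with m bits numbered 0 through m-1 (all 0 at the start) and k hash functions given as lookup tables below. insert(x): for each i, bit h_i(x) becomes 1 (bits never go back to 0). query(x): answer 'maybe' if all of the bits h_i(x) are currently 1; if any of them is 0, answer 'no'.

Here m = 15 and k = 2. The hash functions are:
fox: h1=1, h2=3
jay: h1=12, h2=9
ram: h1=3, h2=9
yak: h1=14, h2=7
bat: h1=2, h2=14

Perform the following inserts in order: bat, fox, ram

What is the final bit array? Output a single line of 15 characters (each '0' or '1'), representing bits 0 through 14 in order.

Start: bits=000000000000000
After insert 'bat': sets bits 2 14 -> bits=001000000000001
After insert 'fox': sets bits 1 3 -> bits=011100000000001
After insert 'ram': sets bits 3 9 -> bits=011100000100001

Answer: 011100000100001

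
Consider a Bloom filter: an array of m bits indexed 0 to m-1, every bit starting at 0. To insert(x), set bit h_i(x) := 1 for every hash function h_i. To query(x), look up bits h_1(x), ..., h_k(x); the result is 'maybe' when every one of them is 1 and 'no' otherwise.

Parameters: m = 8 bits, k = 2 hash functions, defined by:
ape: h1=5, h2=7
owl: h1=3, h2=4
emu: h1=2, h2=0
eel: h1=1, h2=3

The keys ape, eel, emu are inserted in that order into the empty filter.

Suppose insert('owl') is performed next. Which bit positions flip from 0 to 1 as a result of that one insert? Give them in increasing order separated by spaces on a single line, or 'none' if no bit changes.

Start: bits=00000000
After insert 'ape': sets bits 5 7 -> bits=00000101
After insert 'eel': sets bits 1 3 -> bits=01010101
After insert 'emu': sets bits 0 2 -> bits=11110101
insert 'owl' would touch bits 3 4; currently bit3=1, bit4=0
Bits that are 0 among those (would change 0->1): 4

Answer: 4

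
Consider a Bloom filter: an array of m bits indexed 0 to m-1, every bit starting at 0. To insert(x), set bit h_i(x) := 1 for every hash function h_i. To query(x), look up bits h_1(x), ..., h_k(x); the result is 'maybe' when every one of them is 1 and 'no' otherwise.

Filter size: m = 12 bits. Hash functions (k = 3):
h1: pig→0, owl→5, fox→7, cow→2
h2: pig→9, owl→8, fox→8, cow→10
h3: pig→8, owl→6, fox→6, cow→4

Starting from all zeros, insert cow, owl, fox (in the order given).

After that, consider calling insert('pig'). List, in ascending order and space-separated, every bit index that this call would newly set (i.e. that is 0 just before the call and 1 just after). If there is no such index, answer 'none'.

Start: bits=000000000000
After insert 'cow': sets bits 2 4 10 -> bits=001010000010
After insert 'owl': sets bits 5 6 8 -> bits=001011101010
After insert 'fox': sets bits 6 7 8 -> bits=001011111010
insert 'pig' would touch bits 0 8 9; currently bit0=0, bit8=1, bit9=0
Bits that are 0 among those (would change 0->1): 0 9

Answer: 0 9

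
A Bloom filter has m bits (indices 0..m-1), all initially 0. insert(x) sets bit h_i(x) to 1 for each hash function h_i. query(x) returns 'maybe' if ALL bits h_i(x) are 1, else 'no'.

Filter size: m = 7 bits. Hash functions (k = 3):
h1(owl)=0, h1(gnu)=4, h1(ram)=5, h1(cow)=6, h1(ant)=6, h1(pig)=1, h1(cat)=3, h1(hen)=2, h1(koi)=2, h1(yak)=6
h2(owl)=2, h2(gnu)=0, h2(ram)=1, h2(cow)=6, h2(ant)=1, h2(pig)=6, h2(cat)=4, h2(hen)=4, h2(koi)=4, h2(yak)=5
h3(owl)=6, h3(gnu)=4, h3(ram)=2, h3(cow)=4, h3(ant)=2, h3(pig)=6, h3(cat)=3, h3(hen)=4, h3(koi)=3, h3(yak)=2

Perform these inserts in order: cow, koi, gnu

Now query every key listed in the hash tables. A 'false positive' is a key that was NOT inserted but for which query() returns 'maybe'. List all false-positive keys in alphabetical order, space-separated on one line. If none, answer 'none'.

Start: bits=0000000
After insert 'cow': sets bits 4 6 -> bits=0000101
After insert 'koi': sets bits 2 3 4 -> bits=0011101
After insert 'gnu': sets bits 0 4 -> bits=1011101
Not inserted: ant cat hen owl pig ram yak — query each against bits=1011101:
query ant: checks bit1=0, bit2=1, bit6=1 (has a 0) -> no => not a false positive
query cat: checks bit3=1, bit4=1 (all 1) -> maybe => FALSE POSITIVE
query hen: checks bit2=1, bit4=1 (all 1) -> maybe => FALSE POSITIVE
query owl: checks bit0=1, bit2=1, bit6=1 (all 1) -> maybe => FALSE POSITIVE
query pig: checks bit1=0, bit6=1 (has a 0) -> no => not a false positive
query ram: checks bit1=0, bit2=1, bit5=0 (has a 0) -> no => not a false positive
query yak: checks bit2=1, bit5=0, bit6=1 (has a 0) -> no => not a false positive
False positives (alphabetical): cat hen owl

Answer: cat hen owl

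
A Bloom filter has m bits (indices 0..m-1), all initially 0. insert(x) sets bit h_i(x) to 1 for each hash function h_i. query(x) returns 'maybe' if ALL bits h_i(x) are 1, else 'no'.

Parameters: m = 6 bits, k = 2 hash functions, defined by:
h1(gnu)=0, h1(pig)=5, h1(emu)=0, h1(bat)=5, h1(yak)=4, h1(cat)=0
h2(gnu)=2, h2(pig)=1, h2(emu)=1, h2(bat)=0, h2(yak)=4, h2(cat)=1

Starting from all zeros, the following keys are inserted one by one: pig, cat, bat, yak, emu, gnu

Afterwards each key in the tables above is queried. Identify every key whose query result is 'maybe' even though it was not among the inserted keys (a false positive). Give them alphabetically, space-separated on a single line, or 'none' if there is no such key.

Answer: none

Derivation:
Start: bits=000000
After insert 'pig': sets bits 1 5 -> bits=010001
After insert 'cat': sets bits 0 1 -> bits=110001
After insert 'bat': sets bits 0 5 -> bits=110001
After insert 'yak': sets bits 4 -> bits=110011
After insert 'emu': sets bits 0 1 -> bits=110011
After insert 'gnu': sets bits 0 2 -> bits=111011
Not inserted: (none) — query each against bits=111011:
False positives (alphabetical): none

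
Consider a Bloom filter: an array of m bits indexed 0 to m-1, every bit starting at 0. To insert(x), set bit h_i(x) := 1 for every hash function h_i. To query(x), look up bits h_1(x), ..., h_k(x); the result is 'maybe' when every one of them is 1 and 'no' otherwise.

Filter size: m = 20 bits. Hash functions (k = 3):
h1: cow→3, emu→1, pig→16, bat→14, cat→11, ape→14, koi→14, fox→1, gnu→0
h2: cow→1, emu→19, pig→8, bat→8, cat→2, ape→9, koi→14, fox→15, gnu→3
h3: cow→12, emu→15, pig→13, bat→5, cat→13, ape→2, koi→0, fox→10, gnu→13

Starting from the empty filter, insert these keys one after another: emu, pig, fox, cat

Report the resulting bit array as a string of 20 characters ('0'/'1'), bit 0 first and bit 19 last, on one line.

Start: bits=00000000000000000000
After insert 'emu': sets bits 1 15 19 -> bits=01000000000000010001
After insert 'pig': sets bits 8 13 16 -> bits=01000000100001011001
After insert 'fox': sets bits 1 10 15 -> bits=01000000101001011001
After insert 'cat': sets bits 2 11 13 -> bits=01100000101101011001

Answer: 01100000101101011001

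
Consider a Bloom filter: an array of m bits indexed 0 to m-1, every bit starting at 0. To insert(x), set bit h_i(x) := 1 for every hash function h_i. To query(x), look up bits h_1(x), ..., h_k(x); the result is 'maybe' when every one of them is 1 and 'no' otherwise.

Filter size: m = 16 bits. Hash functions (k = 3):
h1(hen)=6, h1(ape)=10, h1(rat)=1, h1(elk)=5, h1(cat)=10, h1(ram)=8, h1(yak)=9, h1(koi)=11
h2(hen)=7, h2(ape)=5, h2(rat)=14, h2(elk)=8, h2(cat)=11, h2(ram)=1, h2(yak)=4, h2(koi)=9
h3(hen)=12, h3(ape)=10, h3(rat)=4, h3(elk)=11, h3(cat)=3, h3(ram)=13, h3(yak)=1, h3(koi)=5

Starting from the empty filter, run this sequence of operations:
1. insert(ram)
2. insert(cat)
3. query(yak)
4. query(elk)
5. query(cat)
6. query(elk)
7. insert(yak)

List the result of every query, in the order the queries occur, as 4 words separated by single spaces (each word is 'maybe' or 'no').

Answer: no no maybe no

Derivation:
Start: bits=0000000000000000
Op 1: insert ram -> sets bits 1 8 13 -> bits=0100000010000100
Op 2: insert cat -> sets bits 3 10 11 -> bits=0101000010110100
Op 3: query yak -> checks bit1=1, bit4=0, bit9=0 (has a 0) -> no
Op 4: query elk -> checks bit5=0, bit8=1, bit11=1 (has a 0) -> no
Op 5: query cat -> checks bit3=1, bit10=1, bit11=1 (all 1) -> maybe
Op 6: query elk -> checks bit5=0, bit8=1, bit11=1 (has a 0) -> no
Op 7: insert yak -> sets bits 1 4 9 -> bits=0101100011110100
Query results in order: no no maybe no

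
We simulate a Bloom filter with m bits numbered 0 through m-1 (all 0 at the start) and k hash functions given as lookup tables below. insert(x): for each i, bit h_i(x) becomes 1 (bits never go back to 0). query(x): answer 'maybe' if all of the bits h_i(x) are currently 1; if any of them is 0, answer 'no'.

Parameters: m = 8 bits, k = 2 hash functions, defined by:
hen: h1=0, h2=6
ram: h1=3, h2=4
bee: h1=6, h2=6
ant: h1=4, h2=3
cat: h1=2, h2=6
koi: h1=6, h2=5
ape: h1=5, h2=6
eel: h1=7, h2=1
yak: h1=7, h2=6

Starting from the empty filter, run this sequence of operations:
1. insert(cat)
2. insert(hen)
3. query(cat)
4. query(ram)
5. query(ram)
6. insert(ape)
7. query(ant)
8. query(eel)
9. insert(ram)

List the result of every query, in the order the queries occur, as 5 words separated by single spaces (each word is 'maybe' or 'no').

Start: bits=00000000
Op 1: insert cat -> sets bits 2 6 -> bits=00100010
Op 2: insert hen -> sets bits 0 6 -> bits=10100010
Op 3: query cat -> checks bit2=1, bit6=1 (all 1) -> maybe
Op 4: query ram -> checks bit3=0, bit4=0 (has a 0) -> no
Op 5: query ram -> checks bit3=0, bit4=0 (has a 0) -> no
Op 6: insert ape -> sets bits 5 6 -> bits=10100110
Op 7: query ant -> checks bit3=0, bit4=0 (has a 0) -> no
Op 8: query eel -> checks bit1=0, bit7=0 (has a 0) -> no
Op 9: insert ram -> sets bits 3 4 -> bits=10111110
Query results in order: maybe no no no no

Answer: maybe no no no no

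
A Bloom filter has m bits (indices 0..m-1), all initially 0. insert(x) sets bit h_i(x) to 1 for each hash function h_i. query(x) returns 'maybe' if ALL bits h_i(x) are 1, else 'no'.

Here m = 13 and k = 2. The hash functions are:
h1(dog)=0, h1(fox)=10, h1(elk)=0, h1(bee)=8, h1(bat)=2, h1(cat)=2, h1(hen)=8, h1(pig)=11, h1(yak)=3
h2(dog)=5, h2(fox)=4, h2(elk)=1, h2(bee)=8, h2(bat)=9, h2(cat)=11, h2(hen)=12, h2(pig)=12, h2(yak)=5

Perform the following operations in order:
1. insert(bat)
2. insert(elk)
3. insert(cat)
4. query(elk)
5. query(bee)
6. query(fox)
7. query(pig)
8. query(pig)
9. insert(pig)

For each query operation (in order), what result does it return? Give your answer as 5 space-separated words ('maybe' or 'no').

Start: bits=0000000000000
Op 1: insert bat -> sets bits 2 9 -> bits=0010000001000
Op 2: insert elk -> sets bits 0 1 -> bits=1110000001000
Op 3: insert cat -> sets bits 2 11 -> bits=1110000001010
Op 4: query elk -> checks bit0=1, bit1=1 (all 1) -> maybe
Op 5: query bee -> checks bit8=0 (has a 0) -> no
Op 6: query fox -> checks bit4=0, bit10=0 (has a 0) -> no
Op 7: query pig -> checks bit11=1, bit12=0 (has a 0) -> no
Op 8: query pig -> checks bit11=1, bit12=0 (has a 0) -> no
Op 9: insert pig -> sets bits 11 12 -> bits=1110000001011
Query results in order: maybe no no no no

Answer: maybe no no no no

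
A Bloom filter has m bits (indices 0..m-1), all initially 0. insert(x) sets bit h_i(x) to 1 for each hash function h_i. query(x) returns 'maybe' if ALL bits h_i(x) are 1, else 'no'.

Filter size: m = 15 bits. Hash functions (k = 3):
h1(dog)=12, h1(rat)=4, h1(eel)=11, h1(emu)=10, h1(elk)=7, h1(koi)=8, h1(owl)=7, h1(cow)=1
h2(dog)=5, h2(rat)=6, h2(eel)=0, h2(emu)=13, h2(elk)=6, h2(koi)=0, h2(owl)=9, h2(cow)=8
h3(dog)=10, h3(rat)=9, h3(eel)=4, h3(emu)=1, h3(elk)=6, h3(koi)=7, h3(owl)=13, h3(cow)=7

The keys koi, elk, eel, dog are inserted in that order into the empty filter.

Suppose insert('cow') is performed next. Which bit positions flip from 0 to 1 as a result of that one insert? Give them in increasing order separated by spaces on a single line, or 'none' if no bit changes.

Answer: 1

Derivation:
Start: bits=000000000000000
After insert 'koi': sets bits 0 7 8 -> bits=100000011000000
After insert 'elk': sets bits 6 7 -> bits=100000111000000
After insert 'eel': sets bits 0 4 11 -> bits=100010111001000
After insert 'dog': sets bits 5 10 12 -> bits=100011111011100
insert 'cow' would touch bits 1 7 8; currently bit1=0, bit7=1, bit8=1
Bits that are 0 among those (would change 0->1): 1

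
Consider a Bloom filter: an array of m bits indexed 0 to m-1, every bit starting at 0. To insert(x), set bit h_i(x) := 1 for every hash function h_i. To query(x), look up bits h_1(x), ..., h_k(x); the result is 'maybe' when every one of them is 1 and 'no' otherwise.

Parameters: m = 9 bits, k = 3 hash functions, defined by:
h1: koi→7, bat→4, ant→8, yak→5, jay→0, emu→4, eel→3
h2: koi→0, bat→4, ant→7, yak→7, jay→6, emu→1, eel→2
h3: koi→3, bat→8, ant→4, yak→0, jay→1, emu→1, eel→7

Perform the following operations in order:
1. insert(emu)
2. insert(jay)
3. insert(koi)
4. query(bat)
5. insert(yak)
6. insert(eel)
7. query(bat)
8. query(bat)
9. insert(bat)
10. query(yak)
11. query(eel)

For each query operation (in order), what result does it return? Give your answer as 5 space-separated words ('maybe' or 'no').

Answer: no no no maybe maybe

Derivation:
Start: bits=000000000
Op 1: insert emu -> sets bits 1 4 -> bits=010010000
Op 2: insert jay -> sets bits 0 1 6 -> bits=110010100
Op 3: insert koi -> sets bits 0 3 7 -> bits=110110110
Op 4: query bat -> checks bit4=1, bit8=0 (has a 0) -> no
Op 5: insert yak -> sets bits 0 5 7 -> bits=110111110
Op 6: insert eel -> sets bits 2 3 7 -> bits=111111110
Op 7: query bat -> checks bit4=1, bit8=0 (has a 0) -> no
Op 8: query bat -> checks bit4=1, bit8=0 (has a 0) -> no
Op 9: insert bat -> sets bits 4 8 -> bits=111111111
Op 10: query yak -> checks bit0=1, bit5=1, bit7=1 (all 1) -> maybe
Op 11: query eel -> checks bit2=1, bit3=1, bit7=1 (all 1) -> maybe
Query results in order: no no no maybe maybe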